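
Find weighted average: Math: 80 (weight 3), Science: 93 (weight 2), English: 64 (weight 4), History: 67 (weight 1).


Numerator = 80×3 + 93×2 + 64×4 + 67×1
= 240 + 186 + 256 + 67
= 749
Total weight = 10
Weighted avg = 749/10
= 74.90

74.90


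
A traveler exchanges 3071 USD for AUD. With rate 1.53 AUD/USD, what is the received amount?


Amount × rate = 3071 × 1.53
= 4698.63 AUD

4698.63 AUD


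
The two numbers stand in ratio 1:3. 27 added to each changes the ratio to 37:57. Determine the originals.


Let A = 1k, B = 3k.
(1k + 27) / (3k + 27) = 37/57
Cross-multiply: 57(1k + 27) = 37(3k + 27)
57k + 1539 = 111k + 999
57k - 111k = 999 - 1539
-54k = -540
k = -540/-54 = 10
A = 1×10 = 10, B = 3×10 = 30
= A = 10, B = 30

A = 10, B = 30


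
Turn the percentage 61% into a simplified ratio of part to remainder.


61% means 61 parts out of 100; remainder = 39
Part : remainder = 61:39
GCD = 1
= 61:39

61:39


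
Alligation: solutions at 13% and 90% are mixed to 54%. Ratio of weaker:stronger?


Let x parts of 13% mix with y parts of 90%.
13x + 90y = 54(x + y)
13x + 90y = 54x + 54y
x(13 - 54) = y(54 - 90)
x/y = (90 - 54)/(54 - 13) = 36/41
Simplify: 36:41
= 36:41

36:41


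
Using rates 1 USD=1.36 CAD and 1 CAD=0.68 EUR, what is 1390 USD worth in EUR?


Step 1: 1390 USD × 1.36 = 1890.40 CAD
Step 2: 1890.40 CAD × 0.68 = 1285.47 EUR
Implied rate USD→EUR = 1.36 × 0.68 = 0.9248
= 1285.47 EUR

1285.47 EUR


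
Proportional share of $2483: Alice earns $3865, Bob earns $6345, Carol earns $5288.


Total income = 3865 + 6345 + 5288 = $15498
Alice: $2483 × 3865/15498 = $619.23
Bob: $2483 × 6345/15498 = $1016.56
Carol: $2483 × 5288/15498 = $847.21
= Alice: $619.23, Bob: $1016.56, Carol: $847.21

Alice: $619.23, Bob: $1016.56, Carol: $847.21


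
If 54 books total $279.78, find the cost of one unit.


Unit rate = total / quantity
= 279.78 / 54
= $5.18 per unit

$5.18 per unit


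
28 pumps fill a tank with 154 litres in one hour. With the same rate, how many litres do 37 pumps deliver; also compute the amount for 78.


Direct proportion: y/x = constant
k = 154/28 = 5.5000
y at x=37: k × 37 = 154 × 37 / 28 = 5698/28 = 203.50
y at x=78: k × 78 = 154 × 78 / 28 = 12012/28 = 429.00
= 203.50 and 429.00

203.50 and 429.00


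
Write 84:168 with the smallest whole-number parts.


GCD(84, 168) = 84
84/84 : 168/84
= 1:2

1:2


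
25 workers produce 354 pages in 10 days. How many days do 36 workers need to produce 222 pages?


Days ∝ work / workers, so d₂ = d₁ × (m₁/m₂) × (w₂/w₁)
Workers factor (inverse): 25/36 ≈ 0.6944
Work factor (direct): 222/354 ≈ 0.6271
d₂ = 10 × 25/36 × 222/354 = (10 × 25 × 222) / (36 × 354) = 55500/12744
≈ 4.35 days

4.35 days


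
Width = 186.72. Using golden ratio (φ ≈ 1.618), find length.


φ = (1 + √5) / 2 ≈ 1.618
Length = width × φ = 186.72 × 1.618 = 302.11296
≈ 302.11

302.11


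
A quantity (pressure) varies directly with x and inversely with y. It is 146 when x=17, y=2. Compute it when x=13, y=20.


z = k·x/y
Solve for k using the known point: k = z·y/x = 146×2/17 = 292/17 ≈ 17.1765
Now evaluate at x=13, y=20:
z = k × 13 / 20 = (292 × 13) / (17 × 20) = 3796/340
≈ 11.1647

11.1647


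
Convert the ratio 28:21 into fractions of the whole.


Total parts = 28 + 21 = 49
First part: 28/49 = 4/7
Second part: 21/49 = 3/7
= 4/7 and 3/7

4/7 and 3/7


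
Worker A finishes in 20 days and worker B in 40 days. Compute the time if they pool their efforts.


Rate of A = 1/20 per day
Rate of B = 1/40 per day
Combined rate = 1/20 + 1/40 = 60/800 = 0.0750 per day
Days = 1 / combined rate = 800/60
≈ 13.33 days

13.33 days


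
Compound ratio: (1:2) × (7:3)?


Compound ratio = (1×7) : (2×3)
= 7:6
GCD = 1
= 7:6

7:6


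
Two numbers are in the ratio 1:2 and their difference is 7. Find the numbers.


Let A = 1k, B = 2k.
2k - 1k = 7
1k = 7 → k = 7/1 = 7
A = 1×7 = 7, B = 2×7 = 14
= A = 7, B = 14

A = 7, B = 14


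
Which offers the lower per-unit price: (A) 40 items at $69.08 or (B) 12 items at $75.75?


Deal A: $69.08/40 = $1.7270/unit
Deal B: $75.75/12 = $6.3125/unit
A is cheaper per unit
= Deal A

Deal A


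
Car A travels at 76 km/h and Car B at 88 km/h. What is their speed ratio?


Ratio = 76:88
GCD = 4
Simplified = 19:22
Time ratio (same distance) = 22:19
Speed ratio = 19:22

19:22


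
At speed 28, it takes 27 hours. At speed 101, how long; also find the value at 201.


Inverse proportion: x × y = constant
k = 28 × 27 = 756
At x=101: k/101 = 7.49
At x=201: k/201 = 3.76
= 7.49 and 3.76

7.49 and 3.76


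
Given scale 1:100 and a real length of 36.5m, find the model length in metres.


Model size = real / scale
= 36.5 / 100
= 0.3650 m

0.3650 m


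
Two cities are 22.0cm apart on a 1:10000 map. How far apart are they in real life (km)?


Real distance = map distance × scale
= 22.0cm × 10000
= 220000 cm = 2200.0 m
= 2.200 km

2.200 km


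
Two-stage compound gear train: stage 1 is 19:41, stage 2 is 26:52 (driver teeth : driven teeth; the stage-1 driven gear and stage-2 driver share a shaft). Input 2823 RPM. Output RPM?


Stage 1: RPM_B = RPM_A × t_A/t_B = 2823 × 19/41 = 53637/41 ≈ 1308.22
B and C share a shaft → RPM_C = RPM_B
Stage 2: RPM_D = RPM_C × t_C/t_D = RPM_A × (t_A×t_C)/(t_B×t_D)
Overall ratio = (19×26)/(41×52) = 494/2132
RPM_D = 2823 × 494/2132 = 1394562/2132
≈ 654.11 RPM

654.11 RPM


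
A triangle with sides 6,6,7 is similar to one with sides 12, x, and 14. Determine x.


Scale factor = 12/6 = 2
Missing side = 6 × 2
= 12.0

12.0


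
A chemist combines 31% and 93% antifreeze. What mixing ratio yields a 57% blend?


Let x parts of 31% mix with y parts of 93%.
31x + 93y = 57(x + y)
31x + 93y = 57x + 57y
x(31 - 57) = y(57 - 93)
x/y = (93 - 57)/(57 - 31) = 36/26
Simplify: 18:13
= 18:13

18:13


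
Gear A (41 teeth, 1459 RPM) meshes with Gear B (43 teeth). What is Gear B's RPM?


Gear ratio = 41:43 = 41:43
RPM_B = RPM_A × (teeth_A / teeth_B)
= 1459 × (41/43)
= 1391.1 RPM

1391.1 RPM


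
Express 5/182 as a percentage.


Percentage = (part / whole) × 100
= (5 / 182) × 100
≈ 2.75%

2.75%


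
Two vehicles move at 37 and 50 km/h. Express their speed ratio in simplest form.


Ratio = 37:50
GCD = 1
Simplified = 37:50
Time ratio (same distance) = 50:37
Speed ratio = 37:50

37:50


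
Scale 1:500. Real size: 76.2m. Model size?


Model size = real / scale
= 76.2 / 500
= 0.1524 m

0.1524 m


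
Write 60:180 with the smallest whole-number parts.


GCD(60, 180) = 60
60/60 : 180/60
= 1:3

1:3


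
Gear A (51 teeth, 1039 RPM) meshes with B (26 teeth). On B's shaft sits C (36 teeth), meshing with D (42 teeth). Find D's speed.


Stage 1: RPM_B = RPM_A × t_A/t_B = 1039 × 51/26 = 52989/26 ≈ 2038.04
B and C share a shaft → RPM_C = RPM_B
Stage 2: RPM_D = RPM_C × t_C/t_D = RPM_A × (t_A×t_C)/(t_B×t_D)
Overall ratio = (51×36)/(26×42) = 1836/1092
RPM_D = 1039 × 1836/1092 = 1907604/1092
≈ 1746.89 RPM

1746.89 RPM


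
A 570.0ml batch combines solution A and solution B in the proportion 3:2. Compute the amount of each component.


Total parts = 3 + 2 = 5
solution A: 570.0 × 3/5 = 342.0ml
solution B: 570.0 × 2/5 = 228.0ml
= 342.0ml and 228.0ml

342.0ml and 228.0ml


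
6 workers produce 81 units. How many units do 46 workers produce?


Direct proportion: y/x = constant
k = 81/6 = 13.5000
y₂ = k × 46 = 81 × 46 / 6 = 3726/6
= 621.00

621.00


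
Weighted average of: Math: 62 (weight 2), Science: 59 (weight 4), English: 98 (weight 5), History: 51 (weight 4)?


Numerator = 62×2 + 59×4 + 98×5 + 51×4
= 124 + 236 + 490 + 204
= 1054
Total weight = 15
Weighted avg = 1054/15
= 70.27

70.27


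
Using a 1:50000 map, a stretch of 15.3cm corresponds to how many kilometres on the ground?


Real distance = map distance × scale
= 15.3cm × 50000
= 765000 cm = 7650.0 m
= 7.650 km

7.650 km


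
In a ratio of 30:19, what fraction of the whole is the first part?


Total parts = 30 + 19 = 49
First part: 30/49 = 30/49
= 30/49

30/49


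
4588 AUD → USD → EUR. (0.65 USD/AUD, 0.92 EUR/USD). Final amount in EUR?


Step 1: 4588 AUD × 0.65 = 2982.20 USD
Step 2: 2982.20 USD × 0.92 = 2743.62 EUR
Implied rate AUD→EUR = 0.65 × 0.92 = 0.5980
= 2743.62 EUR

2743.62 EUR


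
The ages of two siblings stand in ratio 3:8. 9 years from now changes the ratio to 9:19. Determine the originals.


Let A = 3k, B = 8k.
(3k + 9) / (8k + 9) = 9/19
Cross-multiply: 19(3k + 9) = 9(8k + 9)
57k + 171 = 72k + 81
57k - 72k = 81 - 171
-15k = -90
k = -90/-15 = 6
A = 3×6 = 18, B = 8×6 = 48
= A = 18, B = 48

A = 18, B = 48


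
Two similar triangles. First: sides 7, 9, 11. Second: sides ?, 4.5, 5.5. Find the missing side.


Scale factor = 4.5/9 = 0.5
Missing side = 7 × 0.5
= 3.5

3.5


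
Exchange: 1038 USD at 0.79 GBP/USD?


Amount × rate = 1038 × 0.79
= 820.02 GBP

820.02 GBP


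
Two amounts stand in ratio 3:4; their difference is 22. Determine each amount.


Let A = 3k, B = 4k.
4k - 3k = 22
1k = 22 → k = 22/1 = 22
A = 3×22 = 66, B = 4×22 = 88
= A = 66, B = 88

A = 66, B = 88


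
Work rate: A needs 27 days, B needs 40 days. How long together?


Rate of A = 1/27 per day
Rate of B = 1/40 per day
Combined rate = 1/27 + 1/40 = 67/1080 ≈ 0.0620 per day
Days = 1 / combined rate = 1080/67
≈ 16.12 days

16.12 days


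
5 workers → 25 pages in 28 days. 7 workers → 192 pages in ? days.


Days ∝ work / workers, so d₂ = d₁ × (m₁/m₂) × (w₂/w₁)
Workers factor (inverse): 5/7 ≈ 0.7143
Work factor (direct): 192/25 = 7.6800
d₂ = 28 × 5/7 × 192/25 = (28 × 5 × 192) / (7 × 25) = 26880/175
= 153.60 days

153.60 days


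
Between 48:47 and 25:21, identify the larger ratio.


48/47 = 1.0213
25/21 = 1.1905
1.0213 < 1.1905, so 48:47 is less
= 25:21

25:21


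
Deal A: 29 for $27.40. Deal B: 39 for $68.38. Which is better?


Deal A: $27.40/29 = $0.9448/unit
Deal B: $68.38/39 = $1.7533/unit
A is cheaper per unit
= Deal A

Deal A


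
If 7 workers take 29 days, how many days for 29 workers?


Inverse proportion: x × y = constant
k = 7 × 29 = 203
y₂ = k / 29 = 203 / 29
= 7.00

7.00


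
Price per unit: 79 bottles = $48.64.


Unit rate = total / quantity
= 48.64 / 79
= $0.62 per unit

$0.62 per unit


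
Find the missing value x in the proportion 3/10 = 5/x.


Cross multiply: 3 × x = 10 × 5
3x = 50
x = 50 / 3
= 16.67

16.67


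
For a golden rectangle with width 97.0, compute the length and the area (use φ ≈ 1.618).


φ = (1 + √5) / 2 ≈ 1.618
Length = width × φ = 97.0 × 1.618 = 156.946
≈ 156.95
Area = width × length = 97.0 × 156.946 = 15223.762 ≈ 15223.76
= Length: 156.95, Area: 15223.76

Length: 156.95, Area: 15223.76


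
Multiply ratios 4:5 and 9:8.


Compound ratio = (4×9) : (5×8)
= 36:40
GCD = 4
= 9:10

9:10


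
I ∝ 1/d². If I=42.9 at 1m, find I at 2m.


I₁d₁² = I₂d₂²
I₂ = I₁ × (d₁/d₂)²
= 42.9 × (1/2)²
= 42.9 × 1/4
= 42.9/4
= 10.7250

10.7250


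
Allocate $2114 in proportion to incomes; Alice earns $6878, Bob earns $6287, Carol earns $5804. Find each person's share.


Total income = 6878 + 6287 + 5804 = $18969
Alice: $2114 × 6878/18969 = $766.52
Bob: $2114 × 6287/18969 = $700.65
Carol: $2114 × 5804/18969 = $646.83
= Alice: $766.52, Bob: $700.65, Carol: $646.83

Alice: $766.52, Bob: $700.65, Carol: $646.83


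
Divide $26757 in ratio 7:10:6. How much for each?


Total parts = 7 + 10 + 6 = 23
Part 1: 26757 × 7/23 = 8143.43
Part 2: 26757 × 10/23 = 11633.48
Part 3: 26757 × 6/23 = 6980.09
= Part 1: $8143.43, Part 2: $11633.48, Part 3: $6980.09

Part 1: $8143.43, Part 2: $11633.48, Part 3: $6980.09


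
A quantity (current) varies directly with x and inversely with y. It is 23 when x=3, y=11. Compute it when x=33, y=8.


z = k·x/y
Solve for k using the known point: k = z·y/x = 23×11/3 = 253/3 ≈ 84.3333
Now evaluate at x=33, y=8:
z = k × 33 / 8 = (253 × 33) / (3 × 8) = 8349/24
= 347.8750

347.8750


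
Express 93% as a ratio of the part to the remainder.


93% means 93 parts out of 100; remainder = 7
Part : remainder = 93:7
GCD = 1
= 93:7

93:7


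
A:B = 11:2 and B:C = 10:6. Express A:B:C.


Match B: multiply A:B by 10 → 110:20
Multiply B:C by 2 → 20:12
Combined: 110:20:12
GCD = 2
= 55:10:6

55:10:6


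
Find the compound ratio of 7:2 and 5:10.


Compound ratio = (7×5) : (2×10)
= 35:20
GCD = 5
= 7:4

7:4


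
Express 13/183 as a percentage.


Percentage = (part / whole) × 100
= (13 / 183) × 100
≈ 7.10%

7.10%


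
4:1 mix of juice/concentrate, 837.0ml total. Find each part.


Total parts = 4 + 1 = 5
juice: 837.0 × 4/5 = 669.6ml
concentrate: 837.0 × 1/5 = 167.4ml
= 669.6ml and 167.4ml

669.6ml and 167.4ml


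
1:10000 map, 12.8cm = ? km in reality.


Real distance = map distance × scale
= 12.8cm × 10000
= 128000 cm = 1280.0 m
= 1.280 km

1.280 km


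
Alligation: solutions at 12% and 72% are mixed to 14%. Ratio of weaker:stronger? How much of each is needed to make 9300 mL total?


Let x parts of 12% mix with y parts of 72%.
12x + 72y = 14(x + y)
12x + 72y = 14x + 14y
x(12 - 14) = y(14 - 72)
x/y = (72 - 14)/(14 - 12) = 58/2
Simplify: 29:1
Total parts = 30; one part = 9300/30 = 310.00 mL
12% solution: 29×310.00 = 8990.00 mL
72% solution: 1×310.00 = 310.00 mL
= ratio 29:1; 8990.00 mL and 310.00 mL

ratio 29:1; 8990.00 mL and 310.00 mL


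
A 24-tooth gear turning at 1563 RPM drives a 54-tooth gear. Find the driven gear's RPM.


Gear ratio = 24:54 = 4:9
RPM_B = RPM_A × (teeth_A / teeth_B)
= 1563 × (24/54)
= 694.7 RPM

694.7 RPM


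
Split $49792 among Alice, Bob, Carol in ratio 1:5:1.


Total parts = 1 + 5 + 1 = 7
Alice: 49792 × 1/7 = 7113.14
Bob: 49792 × 5/7 = 35565.71
Carol: 49792 × 1/7 = 7113.14
= Alice: $7113.14, Bob: $35565.71, Carol: $7113.14

Alice: $7113.14, Bob: $35565.71, Carol: $7113.14


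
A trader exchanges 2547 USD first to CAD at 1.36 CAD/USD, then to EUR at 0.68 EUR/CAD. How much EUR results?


Step 1: 2547 USD × 1.36 = 3463.92 CAD
Step 2: 3463.92 CAD × 0.68 = 2355.47 EUR
Implied rate USD→EUR = 1.36 × 0.68 = 0.9248
= 2355.47 EUR

2355.47 EUR


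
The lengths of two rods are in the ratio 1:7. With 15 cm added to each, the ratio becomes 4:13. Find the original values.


Let A = 1k, B = 7k.
(1k + 15) / (7k + 15) = 4/13
Cross-multiply: 13(1k + 15) = 4(7k + 15)
13k + 195 = 28k + 60
13k - 28k = 60 - 195
-15k = -135
k = -135/-15 = 9
A = 1×9 = 9, B = 7×9 = 63
= A = 9, B = 63

A = 9, B = 63


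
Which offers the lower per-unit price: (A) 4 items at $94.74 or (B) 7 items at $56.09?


Deal A: $94.74/4 = $23.6850/unit
Deal B: $56.09/7 = $8.0129/unit
B is cheaper per unit
= Deal B

Deal B


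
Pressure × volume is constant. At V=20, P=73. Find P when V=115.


Inverse proportion: x × y = constant
k = 20 × 73 = 1460
y₂ = k / 115 = 1460 / 115
= 12.70

12.70


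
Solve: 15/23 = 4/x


Cross multiply: 15 × x = 23 × 4
15x = 92
x = 92 / 15
= 6.13

6.13


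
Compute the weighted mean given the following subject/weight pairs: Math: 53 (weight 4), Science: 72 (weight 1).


Numerator = 53×4 + 72×1
= 212 + 72
= 284
Total weight = 5
Weighted avg = 284/5
= 56.80

56.80


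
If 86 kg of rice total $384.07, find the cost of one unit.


Unit rate = total / quantity
= 384.07 / 86
= $4.47 per unit

$4.47 per unit


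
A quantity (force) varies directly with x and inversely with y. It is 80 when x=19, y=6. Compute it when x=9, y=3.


z = k·x/y
Solve for k using the known point: k = z·y/x = 80×6/19 = 480/19 ≈ 25.2632
Now evaluate at x=9, y=3:
z = k × 9 / 3 = (480 × 9) / (19 × 3) = 4320/57
≈ 75.7895

75.7895


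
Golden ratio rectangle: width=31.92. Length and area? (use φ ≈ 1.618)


φ = (1 + √5) / 2 ≈ 1.618
Length = width × φ = 31.92 × 1.618 = 51.64656
≈ 51.65
Area = width × length = 31.92 × 51.64656 = 1648.5581952 ≈ 1648.56
= Length: 51.65, Area: 1648.56

Length: 51.65, Area: 1648.56


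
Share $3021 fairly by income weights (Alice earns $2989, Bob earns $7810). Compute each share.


Total income = 2989 + 7810 = $10799
Alice: $3021 × 2989/10799 = $836.17
Bob: $3021 × 7810/10799 = $2184.83
= Alice: $836.17, Bob: $2184.83

Alice: $836.17, Bob: $2184.83


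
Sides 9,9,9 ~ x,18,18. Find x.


Scale factor = 18/9 = 2
Missing side = 9 × 2
= 18.0

18.0


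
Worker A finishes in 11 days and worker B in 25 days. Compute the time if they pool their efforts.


Rate of A = 1/11 per day
Rate of B = 1/25 per day
Combined rate = 1/11 + 1/25 = 36/275 ≈ 0.1309 per day
Days = 1 / combined rate = 275/36
≈ 7.64 days

7.64 days


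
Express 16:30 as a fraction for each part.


Total parts = 16 + 30 = 46
First part: 16/46 = 8/23
Second part: 30/46 = 15/23
= 8/23 and 15/23

8/23 and 15/23


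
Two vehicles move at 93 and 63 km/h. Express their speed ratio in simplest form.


Ratio = 93:63
GCD = 3
Simplified = 31:21
Time ratio (same distance) = 21:31
Speed ratio = 31:21

31:21


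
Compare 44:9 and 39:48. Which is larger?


44/9 = 4.8889
39/48 = 0.8125
4.8889 > 0.8125, so 44:9 is greater
= 44:9

44:9


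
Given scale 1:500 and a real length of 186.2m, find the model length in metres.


Model size = real / scale
= 186.2 / 500
= 0.3724 m

0.3724 m


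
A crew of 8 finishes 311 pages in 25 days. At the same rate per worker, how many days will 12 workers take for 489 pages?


Days ∝ work / workers, so d₂ = d₁ × (m₁/m₂) × (w₂/w₁)
Workers factor (inverse): 8/12 ≈ 0.6667
Work factor (direct): 489/311 ≈ 1.5723
d₂ = 25 × 8/12 × 489/311 = (25 × 8 × 489) / (12 × 311) = 97800/3732
≈ 26.21 days

26.21 days


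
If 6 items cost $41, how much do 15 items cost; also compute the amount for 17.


Direct proportion: y/x = constant
k = 41/6 ≈ 6.8333
y at x=15: k × 15 = 41 × 15 / 6 = 615/6 = 102.50
y at x=17: k × 17 = 41 × 17 / 6 = 697/6 ≈ 116.17
= 102.50 and 116.17

102.50 and 116.17


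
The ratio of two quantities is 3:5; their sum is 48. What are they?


Let A = 3k, B = 5k.
3k + 5k = 48
8k = 48 → k = 48/8 = 6
A = 3×6 = 18, B = 5×6 = 30
= A = 18, B = 30

A = 18, B = 30


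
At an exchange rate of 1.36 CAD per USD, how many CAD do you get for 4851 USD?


Amount × rate = 4851 × 1.36
= 6597.36 CAD

6597.36 CAD


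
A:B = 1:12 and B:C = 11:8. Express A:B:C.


Match B: multiply A:B by 11 → 11:132
Multiply B:C by 12 → 132:96
Combined: 11:132:96
GCD = 1
= 11:132:96

11:132:96


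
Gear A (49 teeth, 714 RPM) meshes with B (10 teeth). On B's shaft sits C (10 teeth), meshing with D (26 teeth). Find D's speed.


Stage 1: RPM_B = RPM_A × t_A/t_B = 714 × 49/10 = 34986/10 = 3498.60
B and C share a shaft → RPM_C = RPM_B
Stage 2: RPM_D = RPM_C × t_C/t_D = RPM_A × (t_A×t_C)/(t_B×t_D)
Overall ratio = (49×10)/(10×26) = 490/260
RPM_D = 714 × 490/260 = 349860/260
≈ 1345.62 RPM

1345.62 RPM


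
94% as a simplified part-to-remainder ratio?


94% means 94 parts out of 100; remainder = 6
Part : remainder = 94:6
GCD = 2
= 47:3

47:3


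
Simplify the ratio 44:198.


GCD(44, 198) = 22
44/22 : 198/22
= 2:9

2:9


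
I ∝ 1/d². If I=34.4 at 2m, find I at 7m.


I₁d₁² = I₂d₂²
I₂ = I₁ × (d₁/d₂)²
= 34.4 × (2/7)²
= 34.4 × 4/49
= 137.6/49
≈ 2.8082

2.8082


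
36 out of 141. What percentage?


Percentage = (part / whole) × 100
= (36 / 141) × 100
≈ 25.53%

25.53%


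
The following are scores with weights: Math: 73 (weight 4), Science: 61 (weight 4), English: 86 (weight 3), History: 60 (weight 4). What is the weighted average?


Numerator = 73×4 + 61×4 + 86×3 + 60×4
= 292 + 244 + 258 + 240
= 1034
Total weight = 15
Weighted avg = 1034/15
= 68.93

68.93


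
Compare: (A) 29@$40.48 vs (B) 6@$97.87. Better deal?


Deal A: $40.48/29 = $1.3959/unit
Deal B: $97.87/6 = $16.3117/unit
A is cheaper per unit
= Deal A

Deal A


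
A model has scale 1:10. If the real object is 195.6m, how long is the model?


Model size = real / scale
= 195.6 / 10
= 19.5600 m

19.5600 m


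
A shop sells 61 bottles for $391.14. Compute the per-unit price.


Unit rate = total / quantity
= 391.14 / 61
= $6.41 per unit

$6.41 per unit


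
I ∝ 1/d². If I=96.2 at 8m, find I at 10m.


I₁d₁² = I₂d₂²
I₂ = I₁ × (d₁/d₂)²
= 96.2 × (8/10)²
= 96.2 × 64/100
= 6156.8/100
= 61.5680

61.5680


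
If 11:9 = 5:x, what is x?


Cross multiply: 11 × x = 9 × 5
11x = 45
x = 45 / 11
= 4.09

4.09


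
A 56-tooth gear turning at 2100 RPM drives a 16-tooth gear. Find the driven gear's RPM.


Gear ratio = 56:16 = 7:2
RPM_B = RPM_A × (teeth_A / teeth_B)
= 2100 × (56/16)
= 7350.0 RPM

7350.0 RPM


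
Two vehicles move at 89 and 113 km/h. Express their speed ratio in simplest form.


Ratio = 89:113
GCD = 1
Simplified = 89:113
Time ratio (same distance) = 113:89
Speed ratio = 89:113

89:113


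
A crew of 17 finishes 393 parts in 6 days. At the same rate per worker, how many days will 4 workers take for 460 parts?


Days ∝ work / workers, so d₂ = d₁ × (m₁/m₂) × (w₂/w₁)
Workers factor (inverse): 17/4 = 4.2500
Work factor (direct): 460/393 ≈ 1.1705
d₂ = 6 × 17/4 × 460/393 = (6 × 17 × 460) / (4 × 393) = 46920/1572
≈ 29.85 days

29.85 days


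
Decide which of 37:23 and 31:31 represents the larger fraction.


37/23 = 1.6087
31/31 = 1.0000
1.6087 > 1.0000, so 37:23 is greater
= 37:23

37:23


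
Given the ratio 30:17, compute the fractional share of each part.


Total parts = 30 + 17 = 47
First part: 30/47 = 30/47
Second part: 17/47 = 17/47
= 30/47 and 17/47

30/47 and 17/47


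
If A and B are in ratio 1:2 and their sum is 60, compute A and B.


Let A = 1k, B = 2k.
1k + 2k = 60
3k = 60 → k = 60/3 = 20
A = 1×20 = 20, B = 2×20 = 40
= A = 20, B = 40

A = 20, B = 40


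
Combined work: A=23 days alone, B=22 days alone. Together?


Rate of A = 1/23 per day
Rate of B = 1/22 per day
Combined rate = 1/23 + 1/22 = 45/506 ≈ 0.0889 per day
Days = 1 / combined rate = 506/45
≈ 11.24 days

11.24 days


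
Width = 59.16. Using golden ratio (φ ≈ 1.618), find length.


φ = (1 + √5) / 2 ≈ 1.618
Length = width × φ = 59.16 × 1.618 = 95.72088
≈ 95.72

95.72


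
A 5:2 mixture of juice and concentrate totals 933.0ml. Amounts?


Total parts = 5 + 2 = 7
juice: 933.0 × 5/7 = 666.4ml
concentrate: 933.0 × 2/7 = 266.6ml
= 666.4ml and 266.6ml

666.4ml and 266.6ml


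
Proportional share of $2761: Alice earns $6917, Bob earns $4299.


Total income = 6917 + 4299 = $11216
Alice: $2761 × 6917/11216 = $1702.73
Bob: $2761 × 4299/11216 = $1058.27
= Alice: $1702.73, Bob: $1058.27

Alice: $1702.73, Bob: $1058.27


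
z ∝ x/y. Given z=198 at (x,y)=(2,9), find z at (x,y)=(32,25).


z = k·x/y
Solve for k using the known point: k = z·y/x = 198×9/2 = 1782/2 = 891.0000
Now evaluate at x=32, y=25:
z = k × 32 / 25 = (1782 × 32) / (2 × 25) = 57024/50
= 1140.4800

1140.4800


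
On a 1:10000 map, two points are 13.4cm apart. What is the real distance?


Real distance = map distance × scale
= 13.4cm × 10000
= 134000 cm = 1340.0 m
= 1.340 km

1.340 km


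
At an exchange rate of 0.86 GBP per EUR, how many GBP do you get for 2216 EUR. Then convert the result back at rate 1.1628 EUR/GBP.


Amount × rate = 2216 × 0.86 = 1905.76 GBP
Round-trip: 1905.76 × 1.1628 = 2216.02 EUR
= 1905.76 GBP, then 2216.02 EUR

1905.76 GBP, then 2216.02 EUR


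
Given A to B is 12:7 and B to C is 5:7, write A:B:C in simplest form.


Match B: multiply A:B by 5 → 60:35
Multiply B:C by 7 → 35:49
Combined: 60:35:49
GCD = 1
= 60:35:49

60:35:49


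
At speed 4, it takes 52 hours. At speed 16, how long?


Inverse proportion: x × y = constant
k = 4 × 52 = 208
y₂ = k / 16 = 208 / 16
= 13.00

13.00


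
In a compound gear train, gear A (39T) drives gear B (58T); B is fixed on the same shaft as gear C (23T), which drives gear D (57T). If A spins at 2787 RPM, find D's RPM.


Stage 1: RPM_B = RPM_A × t_A/t_B = 2787 × 39/58 = 108693/58 ≈ 1874.02
B and C share a shaft → RPM_C = RPM_B
Stage 2: RPM_D = RPM_C × t_C/t_D = RPM_A × (t_A×t_C)/(t_B×t_D)
Overall ratio = (39×23)/(58×57) = 897/3306
RPM_D = 2787 × 897/3306 = 2499939/3306
≈ 756.18 RPM

756.18 RPM


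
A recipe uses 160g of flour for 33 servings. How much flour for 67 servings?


Direct proportion: y/x = constant
k = 160/33 ≈ 4.8485
y₂ = k × 67 = 160 × 67 / 33 = 10720/33
≈ 324.85

324.85


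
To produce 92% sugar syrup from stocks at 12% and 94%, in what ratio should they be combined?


Let x parts of 12% mix with y parts of 94%.
12x + 94y = 92(x + y)
12x + 94y = 92x + 92y
x(12 - 92) = y(92 - 94)
x/y = (94 - 92)/(92 - 12) = 2/80
Simplify: 1:40
= 1:40

1:40


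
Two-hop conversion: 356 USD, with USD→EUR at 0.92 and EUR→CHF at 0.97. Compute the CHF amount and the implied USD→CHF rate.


Step 1: 356 USD × 0.92 = 327.52 EUR
Step 2: 327.52 EUR × 0.97 = 317.69 CHF
Implied rate USD→CHF = 0.92 × 0.97 = 0.8924
= 317.69 CHF; implied rate 0.8924 CHF/USD

317.69 CHF; implied rate 0.8924 CHF/USD


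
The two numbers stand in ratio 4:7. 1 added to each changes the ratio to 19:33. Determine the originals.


Let A = 4k, B = 7k.
(4k + 1) / (7k + 1) = 19/33
Cross-multiply: 33(4k + 1) = 19(7k + 1)
132k + 33 = 133k + 19
132k - 133k = 19 - 33
-1k = -14
k = -14/-1 = 14
A = 4×14 = 56, B = 7×14 = 98
= A = 56, B = 98

A = 56, B = 98


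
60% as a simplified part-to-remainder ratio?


60% means 60 parts out of 100; remainder = 40
Part : remainder = 60:40
GCD = 20
= 3:2

3:2


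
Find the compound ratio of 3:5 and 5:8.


Compound ratio = (3×5) : (5×8)
= 15:40
GCD = 5
= 3:8

3:8


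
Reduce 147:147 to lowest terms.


GCD(147, 147) = 147
147/147 : 147/147
= 1:1

1:1


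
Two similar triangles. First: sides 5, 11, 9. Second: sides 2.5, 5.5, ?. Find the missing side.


Scale factor = 2.5/5 = 0.5
Missing side = 9 × 0.5
= 4.5

4.5


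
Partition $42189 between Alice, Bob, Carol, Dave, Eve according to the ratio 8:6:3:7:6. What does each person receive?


Total parts = 8 + 6 + 3 + 7 + 6 = 30
Alice: 42189 × 8/30 = 11250.40
Bob: 42189 × 6/30 = 8437.80
Carol: 42189 × 3/30 = 4218.90
Dave: 42189 × 7/30 = 9844.10
Eve: 42189 × 6/30 = 8437.80
= Alice: $11250.40, Bob: $8437.80, Carol: $4218.90, Dave: $9844.10, Eve: $8437.80

Alice: $11250.40, Bob: $8437.80, Carol: $4218.90, Dave: $9844.10, Eve: $8437.80


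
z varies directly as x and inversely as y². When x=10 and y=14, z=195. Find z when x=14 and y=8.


z = k·x/y²
Solve for k using the known point: k = z·y²/x = 195×196/10 = 38220/10 = 3822.0000
Now evaluate at x=14, y=8:
z = k × 14 / 64 = (38220 × 14) / (10 × 64) = 535080/640
= 836.0625

836.0625


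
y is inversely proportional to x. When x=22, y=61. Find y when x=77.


Inverse proportion: x × y = constant
k = 22 × 61 = 1342
y₂ = k / 77 = 1342 / 77
= 17.43

17.43


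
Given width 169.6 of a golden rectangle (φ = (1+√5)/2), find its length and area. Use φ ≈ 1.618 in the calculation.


φ = (1 + √5) / 2 ≈ 1.618
Length = width × φ = 169.6 × 1.618 = 274.4128
≈ 274.41
Area = width × length = 169.6 × 274.4128 = 46540.41088 ≈ 46540.41
= Length: 274.41, Area: 46540.41

Length: 274.41, Area: 46540.41


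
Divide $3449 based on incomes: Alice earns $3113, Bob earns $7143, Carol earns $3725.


Total income = 3113 + 7143 + 3725 = $13981
Alice: $3449 × 3113/13981 = $767.95
Bob: $3449 × 7143/13981 = $1762.12
Carol: $3449 × 3725/13981 = $918.93
= Alice: $767.95, Bob: $1762.12, Carol: $918.93

Alice: $767.95, Bob: $1762.12, Carol: $918.93


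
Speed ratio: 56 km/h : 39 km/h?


Ratio = 56:39
GCD = 1
Simplified = 56:39
Time ratio (same distance) = 39:56
Speed ratio = 56:39

56:39


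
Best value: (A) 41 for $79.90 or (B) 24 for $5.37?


Deal A: $79.90/41 = $1.9488/unit
Deal B: $5.37/24 = $0.2238/unit
B is cheaper per unit
= Deal B

Deal B


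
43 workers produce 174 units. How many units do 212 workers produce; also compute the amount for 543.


Direct proportion: y/x = constant
k = 174/43 ≈ 4.0465
y at x=212: k × 212 = 174 × 212 / 43 = 36888/43 ≈ 857.86
y at x=543: k × 543 = 174 × 543 / 43 = 94482/43 ≈ 2197.26
= 857.86 and 2197.26

857.86 and 2197.26


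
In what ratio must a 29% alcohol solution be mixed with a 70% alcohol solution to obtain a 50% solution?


Let x parts of 29% mix with y parts of 70%.
29x + 70y = 50(x + y)
29x + 70y = 50x + 50y
x(29 - 50) = y(50 - 70)
x/y = (70 - 50)/(50 - 29) = 20/21
Simplify: 20:21
= 20:21

20:21


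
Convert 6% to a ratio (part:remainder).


6% means 6 parts out of 100; remainder = 94
Part : remainder = 6:94
GCD = 2
= 3:47

3:47


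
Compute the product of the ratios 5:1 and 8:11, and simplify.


Compound ratio = (5×8) : (1×11)
= 40:11
GCD = 1
= 40:11

40:11


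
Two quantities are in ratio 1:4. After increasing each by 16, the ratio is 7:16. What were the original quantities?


Let A = 1k, B = 4k.
(1k + 16) / (4k + 16) = 7/16
Cross-multiply: 16(1k + 16) = 7(4k + 16)
16k + 256 = 28k + 112
16k - 28k = 112 - 256
-12k = -144
k = -144/-12 = 12
A = 1×12 = 12, B = 4×12 = 48
= A = 12, B = 48

A = 12, B = 48


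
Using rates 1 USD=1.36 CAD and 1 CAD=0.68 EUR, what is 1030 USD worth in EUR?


Step 1: 1030 USD × 1.36 = 1400.80 CAD
Step 2: 1400.80 CAD × 0.68 = 952.54 EUR
Implied rate USD→EUR = 1.36 × 0.68 = 0.9248
= 952.54 EUR

952.54 EUR


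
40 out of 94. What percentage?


Percentage = (part / whole) × 100
= (40 / 94) × 100
≈ 42.55%

42.55%


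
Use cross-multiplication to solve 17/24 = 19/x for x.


Cross multiply: 17 × x = 24 × 19
17x = 456
x = 456 / 17
= 26.82

26.82


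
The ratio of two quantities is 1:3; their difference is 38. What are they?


Let A = 1k, B = 3k.
3k - 1k = 38
2k = 38 → k = 38/2 = 19
A = 1×19 = 19, B = 3×19 = 57
= A = 19, B = 57

A = 19, B = 57


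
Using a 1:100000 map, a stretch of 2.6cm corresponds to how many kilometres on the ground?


Real distance = map distance × scale
= 2.6cm × 100000
= 260000 cm = 2600.0 m
= 2.600 km

2.600 km


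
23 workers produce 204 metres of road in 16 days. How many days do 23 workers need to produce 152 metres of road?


Days ∝ work / workers, so d₂ = d₁ × (m₁/m₂) × (w₂/w₁)
Workers factor (inverse): 23/23 = 1.0000
Work factor (direct): 152/204 ≈ 0.7451
d₂ = 16 × 23/23 × 152/204 = (16 × 23 × 152) / (23 × 204) = 55936/4692
≈ 11.92 days

11.92 days


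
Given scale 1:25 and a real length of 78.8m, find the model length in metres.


Model size = real / scale
= 78.8 / 25
= 3.1520 m

3.1520 m


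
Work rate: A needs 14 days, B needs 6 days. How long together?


Rate of A = 1/14 per day
Rate of B = 1/6 per day
Combined rate = 1/14 + 1/6 = 20/84 ≈ 0.2381 per day
Days = 1 / combined rate = 84/20
= 4.20 days

4.20 days


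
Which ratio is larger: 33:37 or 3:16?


33/37 = 0.8919
3/16 = 0.1875
0.8919 > 0.1875, so 33:37 is greater
= 33:37

33:37


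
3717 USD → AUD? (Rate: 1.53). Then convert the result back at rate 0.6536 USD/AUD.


Amount × rate = 3717 × 1.53 = 5687.01 AUD
Round-trip: 5687.01 × 0.6536 = 3717.03 USD
= 5687.01 AUD, then 3717.03 USD

5687.01 AUD, then 3717.03 USD


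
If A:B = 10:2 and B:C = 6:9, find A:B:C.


Match B: multiply A:B by 6 → 60:12
Multiply B:C by 2 → 12:18
Combined: 60:12:18
GCD = 6
= 10:2:3

10:2:3


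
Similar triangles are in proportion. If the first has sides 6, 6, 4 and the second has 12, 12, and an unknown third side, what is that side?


Scale factor = 12/6 = 2
Missing side = 4 × 2
= 8.0

8.0


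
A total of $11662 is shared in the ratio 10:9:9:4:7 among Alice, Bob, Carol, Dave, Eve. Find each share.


Total parts = 10 + 9 + 9 + 4 + 7 = 39
Alice: 11662 × 10/39 = 2990.26
Bob: 11662 × 9/39 = 2691.23
Carol: 11662 × 9/39 = 2691.23
Dave: 11662 × 4/39 = 1196.10
Eve: 11662 × 7/39 = 2093.18
= Alice: $2990.26, Bob: $2691.23, Carol: $2691.23, Dave: $1196.10, Eve: $2093.18

Alice: $2990.26, Bob: $2691.23, Carol: $2691.23, Dave: $1196.10, Eve: $2093.18


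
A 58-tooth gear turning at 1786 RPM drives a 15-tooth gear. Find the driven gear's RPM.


Gear ratio = 58:15 = 58:15
RPM_B = RPM_A × (teeth_A / teeth_B)
= 1786 × (58/15)
= 6905.9 RPM

6905.9 RPM


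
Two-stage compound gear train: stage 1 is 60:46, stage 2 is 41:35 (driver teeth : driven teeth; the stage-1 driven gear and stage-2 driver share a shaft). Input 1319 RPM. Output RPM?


Stage 1: RPM_B = RPM_A × t_A/t_B = 1319 × 60/46 = 79140/46 ≈ 1720.43
B and C share a shaft → RPM_C = RPM_B
Stage 2: RPM_D = RPM_C × t_C/t_D = RPM_A × (t_A×t_C)/(t_B×t_D)
Overall ratio = (60×41)/(46×35) = 2460/1610
RPM_D = 1319 × 2460/1610 = 3244740/1610
≈ 2015.37 RPM

2015.37 RPM


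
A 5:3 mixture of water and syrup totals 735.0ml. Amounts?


Total parts = 5 + 3 = 8
water: 735.0 × 5/8 = 459.4ml
syrup: 735.0 × 3/8 = 275.6ml
= 459.4ml and 275.6ml

459.4ml and 275.6ml


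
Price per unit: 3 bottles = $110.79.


Unit rate = total / quantity
= 110.79 / 3
= $36.93 per unit

$36.93 per unit


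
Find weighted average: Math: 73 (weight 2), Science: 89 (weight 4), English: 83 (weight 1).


Numerator = 73×2 + 89×4 + 83×1
= 146 + 356 + 83
= 585
Total weight = 7
Weighted avg = 585/7
= 83.57

83.57


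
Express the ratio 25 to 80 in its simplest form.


GCD(25, 80) = 5
25/5 : 80/5
= 5:16

5:16


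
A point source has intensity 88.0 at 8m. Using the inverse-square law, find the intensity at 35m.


I₁d₁² = I₂d₂²
I₂ = I₁ × (d₁/d₂)²
= 88.0 × (8/35)²
= 88.0 × 64/1225
= 5632/1225
≈ 4.5976

4.5976


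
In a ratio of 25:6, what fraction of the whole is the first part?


Total parts = 25 + 6 = 31
First part: 25/31 = 25/31
= 25/31

25/31


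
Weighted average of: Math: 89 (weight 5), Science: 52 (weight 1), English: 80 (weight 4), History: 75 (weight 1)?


Numerator = 89×5 + 52×1 + 80×4 + 75×1
= 445 + 52 + 320 + 75
= 892
Total weight = 11
Weighted avg = 892/11
= 81.09

81.09


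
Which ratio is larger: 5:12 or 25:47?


5/12 = 0.4167
25/47 = 0.5319
0.4167 < 0.5319, so 5:12 is less
= 25:47

25:47


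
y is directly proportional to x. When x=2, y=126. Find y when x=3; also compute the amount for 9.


Direct proportion: y/x = constant
k = 126/2 = 63.0000
y at x=3: k × 3 = 126 × 3 / 2 = 378/2 = 189.00
y at x=9: k × 9 = 126 × 9 / 2 = 1134/2 = 567.00
= 189.00 and 567.00

189.00 and 567.00


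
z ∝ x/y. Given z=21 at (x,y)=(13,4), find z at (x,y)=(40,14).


z = k·x/y
Solve for k using the known point: k = z·y/x = 21×4/13 = 84/13 ≈ 6.4615
Now evaluate at x=40, y=14:
z = k × 40 / 14 = (84 × 40) / (13 × 14) = 3360/182
≈ 18.4615

18.4615


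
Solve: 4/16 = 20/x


Cross multiply: 4 × x = 16 × 20
4x = 320
x = 320 / 4
= 80.00

80.00


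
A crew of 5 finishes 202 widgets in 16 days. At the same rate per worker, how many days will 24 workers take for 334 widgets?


Days ∝ work / workers, so d₂ = d₁ × (m₁/m₂) × (w₂/w₁)
Workers factor (inverse): 5/24 ≈ 0.2083
Work factor (direct): 334/202 ≈ 1.6535
d₂ = 16 × 5/24 × 334/202 = (16 × 5 × 334) / (24 × 202) = 26720/4848
≈ 5.51 days

5.51 days


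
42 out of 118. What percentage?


Percentage = (part / whole) × 100
= (42 / 118) × 100
≈ 35.59%

35.59%


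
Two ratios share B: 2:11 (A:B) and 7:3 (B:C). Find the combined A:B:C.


Match B: multiply A:B by 7 → 14:77
Multiply B:C by 11 → 77:33
Combined: 14:77:33
GCD = 1
= 14:77:33

14:77:33


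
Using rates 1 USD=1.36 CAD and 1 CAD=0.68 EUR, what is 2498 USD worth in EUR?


Step 1: 2498 USD × 1.36 = 3397.28 CAD
Step 2: 3397.28 CAD × 0.68 = 2310.15 EUR
Implied rate USD→EUR = 1.36 × 0.68 = 0.9248
= 2310.15 EUR

2310.15 EUR


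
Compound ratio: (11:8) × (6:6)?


Compound ratio = (11×6) : (8×6)
= 66:48
GCD = 6
= 11:8

11:8


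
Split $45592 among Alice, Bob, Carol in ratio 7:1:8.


Total parts = 7 + 1 + 8 = 16
Alice: 45592 × 7/16 = 19946.50
Bob: 45592 × 1/16 = 2849.50
Carol: 45592 × 8/16 = 22796.00
= Alice: $19946.50, Bob: $2849.50, Carol: $22796.00

Alice: $19946.50, Bob: $2849.50, Carol: $22796.00


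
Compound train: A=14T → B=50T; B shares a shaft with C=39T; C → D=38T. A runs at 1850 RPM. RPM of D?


Stage 1: RPM_B = RPM_A × t_A/t_B = 1850 × 14/50 = 25900/50 = 518.00
B and C share a shaft → RPM_C = RPM_B
Stage 2: RPM_D = RPM_C × t_C/t_D = RPM_A × (t_A×t_C)/(t_B×t_D)
Overall ratio = (14×39)/(50×38) = 546/1900
RPM_D = 1850 × 546/1900 = 1010100/1900
≈ 531.63 RPM

531.63 RPM


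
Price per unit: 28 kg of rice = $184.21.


Unit rate = total / quantity
= 184.21 / 28
= $6.58 per unit

$6.58 per unit


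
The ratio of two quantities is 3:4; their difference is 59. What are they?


Let A = 3k, B = 4k.
4k - 3k = 59
1k = 59 → k = 59/1 = 59
A = 3×59 = 177, B = 4×59 = 236
= A = 177, B = 236

A = 177, B = 236


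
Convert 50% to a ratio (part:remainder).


50% means 50 parts out of 100; remainder = 50
Part : remainder = 50:50
GCD = 50
= 1:1

1:1


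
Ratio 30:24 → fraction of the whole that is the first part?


Total parts = 30 + 24 = 54
First part: 30/54 = 5/9
= 5/9

5/9


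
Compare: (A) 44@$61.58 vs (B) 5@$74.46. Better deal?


Deal A: $61.58/44 = $1.3995/unit
Deal B: $74.46/5 = $14.8920/unit
A is cheaper per unit
= Deal A

Deal A


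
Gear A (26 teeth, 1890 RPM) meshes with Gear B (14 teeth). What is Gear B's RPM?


Gear ratio = 26:14 = 13:7
RPM_B = RPM_A × (teeth_A / teeth_B)
= 1890 × (26/14)
= 3510.0 RPM

3510.0 RPM


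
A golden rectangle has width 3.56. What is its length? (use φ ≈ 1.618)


φ = (1 + √5) / 2 ≈ 1.618
Length = width × φ = 3.56 × 1.618 = 5.76008
≈ 5.76

5.76


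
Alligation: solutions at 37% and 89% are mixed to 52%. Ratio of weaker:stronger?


Let x parts of 37% mix with y parts of 89%.
37x + 89y = 52(x + y)
37x + 89y = 52x + 52y
x(37 - 52) = y(52 - 89)
x/y = (89 - 52)/(52 - 37) = 37/15
Simplify: 37:15
= 37:15

37:15


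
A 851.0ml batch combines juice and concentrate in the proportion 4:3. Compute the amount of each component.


Total parts = 4 + 3 = 7
juice: 851.0 × 4/7 = 486.3ml
concentrate: 851.0 × 3/7 = 364.7ml
= 486.3ml and 364.7ml

486.3ml and 364.7ml


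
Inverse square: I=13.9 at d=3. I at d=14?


I₁d₁² = I₂d₂²
I₂ = I₁ × (d₁/d₂)²
= 13.9 × (3/14)²
= 13.9 × 9/196
= 125.1/196
≈ 0.6383

0.6383


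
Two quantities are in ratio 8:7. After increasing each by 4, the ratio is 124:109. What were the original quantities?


Let A = 8k, B = 7k.
(8k + 4) / (7k + 4) = 124/109
Cross-multiply: 109(8k + 4) = 124(7k + 4)
872k + 436 = 868k + 496
872k - 868k = 496 - 436
4k = 60
k = 60/4 = 15
A = 8×15 = 120, B = 7×15 = 105
= A = 120, B = 105

A = 120, B = 105


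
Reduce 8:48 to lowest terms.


GCD(8, 48) = 8
8/8 : 48/8
= 1:6

1:6


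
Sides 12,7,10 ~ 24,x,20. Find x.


Scale factor = 24/12 = 2
Missing side = 7 × 2
= 14.0

14.0


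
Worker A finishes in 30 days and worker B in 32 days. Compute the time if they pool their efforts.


Rate of A = 1/30 per day
Rate of B = 1/32 per day
Combined rate = 1/30 + 1/32 = 62/960 ≈ 0.0646 per day
Days = 1 / combined rate = 960/62
≈ 15.48 days

15.48 days


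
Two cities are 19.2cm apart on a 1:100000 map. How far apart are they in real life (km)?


Real distance = map distance × scale
= 19.2cm × 100000
= 1920000 cm = 19200.0 m
= 19.200 km

19.200 km
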